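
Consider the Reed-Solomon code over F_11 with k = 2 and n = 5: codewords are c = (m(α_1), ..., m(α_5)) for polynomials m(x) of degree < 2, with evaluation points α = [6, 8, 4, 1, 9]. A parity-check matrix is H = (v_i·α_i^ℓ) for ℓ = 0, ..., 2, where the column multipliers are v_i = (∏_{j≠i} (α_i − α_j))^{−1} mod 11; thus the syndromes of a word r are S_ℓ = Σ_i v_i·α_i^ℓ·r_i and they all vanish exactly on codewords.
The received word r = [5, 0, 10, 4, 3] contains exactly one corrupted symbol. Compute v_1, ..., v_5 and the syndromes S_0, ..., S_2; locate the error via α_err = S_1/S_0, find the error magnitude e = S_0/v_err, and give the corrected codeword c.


S = (9, 9, 9), error at position 4, error magnitude e = 3, c = [5, 0, 10, 1, 3].

Step 1: column multipliers v_i = (∏_{j≠i}(α_i − α_j))^{−1} mod 11.
  i = 1 (α = 6): (6−8)(6−4)(6−1)(6−9) = (−2)·2·5·(−3) = 60 ≡ 5, so v_1 = 5^{−1} = 9 (mod 11).
  i = 2 (α = 8): (8−6)(8−4)(8−1)(8−9) = 2·4·7·(−1) = −56 ≡ 10, so v_2 = 10^{−1} = 10 (mod 11).
  i = 3 (α = 4): (4−6)(4−8)(4−1)(4−9) = (−2)·(−4)·3·(−5) = −120 ≡ 1, so v_3 = 1^{−1} = 1 (mod 11).
  i = 4 (α = 1): (1−6)(1−8)(1−4)(1−9) = (−5)·(−7)·(−3)·(−8) = 840 ≡ 4, so v_4 = 4^{−1} = 3 (mod 11).
  i = 5 (α = 9): (9−6)(9−8)(9−4)(9−1) = 3·1·5·8 = 120 ≡ 10, so v_5 = 10^{−1} = 10 (mod 11).
  v = [9, 10, 1, 3, 10].
Step 2: syndromes of r = [5, 0, 10, 4, 3] (all sums mod 11).
  S_0 = Σ v_i r_i = 9·5 + 10·0 + 1·10 + 3·4 + 10·3 = 97 ≡ 9.
  S_1 = Σ v_i α_i r_i = 9·6·5 + 10·8·0 + 1·4·10 + 3·1·4 + 10·9·3 = 592 ≡ 9.
  α_i^2 mod 11 = [3, 9, 5, 1, 4].
  S_2 = Σ v_i α_i^2 r_i = 9·3·5 + 10·9·0 + 1·5·10 + 3·1·4 + 10·4·3 = 317 ≡ 9.
  S = (9, 9, 9) ≠ 0, so r is not a codeword (an error is present).
Step 3: locate the error. For a single error e at position i, S_ℓ = v_i·e·α_i^ℓ, so α_err = S_1/S_0.
  S_0^{−1} = 9^{−1} = 5 (mod 11), so α_err = 9·5 = 45 ≡ 1 = α_4. Error position i = 4.
  Consistency check: S_2/S_1 = 9·5 = 45 ≡ 1 = α_err ✓ (single-error assumption holds).
Step 4: error magnitude e = S_0/v_4 = S_0·∏_{j≠4}(α_4 − α_j) = 9·4 = 36 ≡ 3 (mod 11).
Step 5: correct position 4: c_4 = r_4 − e = 4 − 3 ≡ 1 (mod 11). Hence c = [5, 0, 10, 1, 3].
  Check: interpolating c through the α_i gives m(x) = 9 + 3·x (degree < 2) with m(α_i) = c_i for every i, so c is indeed a codeword.


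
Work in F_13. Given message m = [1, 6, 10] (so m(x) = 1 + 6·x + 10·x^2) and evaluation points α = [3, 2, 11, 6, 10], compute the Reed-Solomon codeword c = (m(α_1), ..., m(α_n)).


c = [5, 1, 3, 7, 8]

Message polynomial: m(x) = 1 + 6·x + 10·x^2 (mod 13).
For each evaluation point α_i, compute m(α_i) mod 13:
  α_1 = 3: Horner steps 10 → 10 → 5, so m(3) = 5.
  α_2 = 2: Horner steps 10 → 0 → 1, so m(2) = 1.
  α_3 = 11: Horner steps 10 → 12 → 3, so m(11) = 3.
  α_4 = 6: Horner steps 10 → 1 → 7, so m(6) = 7.
  α_5 = 10: Horner steps 10 → 2 → 8, so m(10) = 8.
Codeword c = [5, 1, 3, 7, 8] ∈ F_13^5.


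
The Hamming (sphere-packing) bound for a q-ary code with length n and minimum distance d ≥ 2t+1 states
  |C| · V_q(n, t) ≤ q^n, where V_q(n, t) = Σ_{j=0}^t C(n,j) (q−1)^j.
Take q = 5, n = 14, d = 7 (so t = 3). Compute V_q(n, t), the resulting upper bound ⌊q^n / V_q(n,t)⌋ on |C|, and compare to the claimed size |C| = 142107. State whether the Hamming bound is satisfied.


V_q(n, t) = 24809, q^n = 6103515625, Hamming bound = 246020, |C| = 142107 ≤ bound (satisfied).

Step 1: Compute V_q(n, t) = Σ_{j=0}^3 C(n, j) (q−1)^j.
  j = 0: C(14,0)·(4)^0 = 1·1 = 1.
  j = 1: C(14,1)·(4)^1 = 14·4 = 56.
  j = 2: C(14,2)·(4)^2 = 91·16 = 1456.
  j = 3: C(14,3)·(4)^3 = 364·64 = 23296.
  V_q(n, t) = 1 + 56 + 1456 + 23296 = 24809.
Step 2: q^n = 5^14 = 6103515625.
Step 3: Hamming bound ⌊q^n / V_q(n,t)⌋ = ⌊6103515625/24809⌋ = 246020.
Step 4: Compare |C| = 142107 to 246020: satisfied.
The claimed |C| lies below the Hamming bound.


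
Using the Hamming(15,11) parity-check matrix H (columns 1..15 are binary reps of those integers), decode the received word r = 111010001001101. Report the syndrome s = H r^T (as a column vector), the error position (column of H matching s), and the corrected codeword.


s = (0, 0, 1, 0)^T, error position = 2, corrected codeword c = 101010001001101

Compute s = H r^T mod 2 one row at a time:
  s_1 = 0 + 1 + 0 + 0 + 1 + 1 + 0 + 1 = 4 ≡ 0 (mod 2).
  s_2 = 0 + 1 + 0 + 0 + 1 + 1 + 0 + 1 = 4 ≡ 0 (mod 2).
  s_3 = 1 + 1 + 0 + 0 + 0 + 0 + 0 + 1 = 3 ≡ 1 (mod 2).
  s_4 = 1 + 1 + 1 + 0 + 1 + 0 + 1 + 1 = 6 ≡ 0 (mod 2).
s = (0, 0, 1, 0)^T — this equals column 2 of H (binary 0010), so error is at position 2.
Correct: flip bit 2 of r = 111010001001101 to get c = 101010001001101.


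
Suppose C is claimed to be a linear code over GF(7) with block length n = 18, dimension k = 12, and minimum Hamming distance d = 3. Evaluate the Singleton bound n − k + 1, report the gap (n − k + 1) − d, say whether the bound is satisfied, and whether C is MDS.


Singleton RHS = n − k + 1 = 7, slack = 4, bound satisfied, not MDS.

Singleton bound: d ≤ n − k + 1.
Here n = 18, k = 12, so n − k + 1 = 7.
Given d = 3, check d ≤ 7: YES.
Slack = (n − k + 1) − d = 4.
The code is NOT MDS (slack = 4 > 0).
Description: the claimed parameters are [18, 12, 3]_7; such a code would be non-MDS.


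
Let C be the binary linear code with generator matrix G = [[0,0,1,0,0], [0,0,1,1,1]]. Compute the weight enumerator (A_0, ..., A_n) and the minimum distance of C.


Weight distribution: A_0 = 1, A_1 = 1, A_2 = 1, A_3 = 1. Minimum distance d = 1.

Enumerate all 2^2 = 4 messages m ∈ F_2^2.
For each, compute codeword c = mG in F_2^5, then tally its weight.
  m = 00 → c = 00000, weight = 0.
  m = 10 → c = 00100, weight = 1.
  m = 01 → c = 00111, weight = 3.
  m = 11 → c = 00011, weight = 2.
Tally weights:
  weight 0: 1 codewords.
  weight 1: 1 codewords.
  weight 2: 1 codewords.
  weight 3: 1 codewords.
Minimum distance d = smallest w > 0 with A_w > 0 = 1.
Sanity: Σ A_w = 4 = 2^2 = 4 ✓.


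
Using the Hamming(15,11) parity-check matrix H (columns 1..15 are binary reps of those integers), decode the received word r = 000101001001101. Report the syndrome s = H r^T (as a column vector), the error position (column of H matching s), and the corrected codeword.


s = (0, 1, 0, 1)^T, error position = 5, corrected codeword c = 000111001001101

Compute s = H r^T mod 2 one row at a time:
  s_1 = 0 + 1 + 0 + 0 + 1 + 1 + 0 + 1 = 4 ≡ 0 (mod 2).
  s_2 = 1 + 0 + 1 + 0 + 1 + 1 + 0 + 1 = 5 ≡ 1 (mod 2).
  s_3 = 0 + 0 + 1 + 0 + 0 + 0 + 0 + 1 = 2 ≡ 0 (mod 2).
  s_4 = 0 + 0 + 0 + 0 + 1 + 0 + 1 + 1 = 3 ≡ 1 (mod 2).
s = (0, 1, 0, 1)^T — this equals column 5 of H (binary 0101), so error is at position 5.
Correct: flip bit 5 of r = 000101001001101 to get c = 000111001001101.


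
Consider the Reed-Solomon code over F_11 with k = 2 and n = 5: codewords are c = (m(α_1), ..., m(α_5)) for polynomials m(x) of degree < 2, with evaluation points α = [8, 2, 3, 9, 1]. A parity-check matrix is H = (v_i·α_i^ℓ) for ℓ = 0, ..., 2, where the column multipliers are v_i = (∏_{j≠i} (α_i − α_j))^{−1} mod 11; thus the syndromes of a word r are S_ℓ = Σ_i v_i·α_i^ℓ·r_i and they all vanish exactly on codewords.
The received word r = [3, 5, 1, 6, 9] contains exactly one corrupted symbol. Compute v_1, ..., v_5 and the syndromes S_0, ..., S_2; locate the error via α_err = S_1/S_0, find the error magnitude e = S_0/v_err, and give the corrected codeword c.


S = (3, 5, 1), error at position 4, error magnitude e = 7, c = [3, 5, 1, 10, 9].

Step 1: column multipliers v_i = (∏_{j≠i}(α_i − α_j))^{−1} mod 11.
  i = 1 (α = 8): (8−2)(8−3)(8−9)(8−1) = 6·5·(−1)·7 = −210 ≡ 10, so v_1 = 10^{−1} = 10 (mod 11).
  i = 2 (α = 2): (2−8)(2−3)(2−9)(2−1) = (−6)·(−1)·(−7)·1 = −42 ≡ 2, so v_2 = 2^{−1} = 6 (mod 11).
  i = 3 (α = 3): (3−8)(3−2)(3−9)(3−1) = (−5)·1·(−6)·2 = 60 ≡ 5, so v_3 = 5^{−1} = 9 (mod 11).
  i = 4 (α = 9): (9−8)(9−2)(9−3)(9−1) = 1·7·6·8 = 336 ≡ 6, so v_4 = 6^{−1} = 2 (mod 11).
  i = 5 (α = 1): (1−8)(1−2)(1−3)(1−9) = (−7)·(−1)·(−2)·(−8) = 112 ≡ 2, so v_5 = 2^{−1} = 6 (mod 11).
  v = [10, 6, 9, 2, 6].
Step 2: syndromes of r = [3, 5, 1, 6, 9] (all sums mod 11).
  S_0 = Σ v_i r_i = 10·3 + 6·5 + 9·1 + 2·6 + 6·9 = 135 ≡ 3.
  S_1 = Σ v_i α_i r_i = 10·8·3 + 6·2·5 + 9·3·1 + 2·9·6 + 6·1·9 = 489 ≡ 5.
  α_i^2 mod 11 = [9, 4, 9, 4, 1].
  S_2 = Σ v_i α_i^2 r_i = 10·9·3 + 6·4·5 + 9·9·1 + 2·4·6 + 6·1·9 = 573 ≡ 1.
  S = (3, 5, 1) ≠ 0, so r is not a codeword (an error is present).
Step 3: locate the error. For a single error e at position i, S_ℓ = v_i·e·α_i^ℓ, so α_err = S_1/S_0.
  S_0^{−1} = 3^{−1} = 4 (mod 11), so α_err = 5·4 = 20 ≡ 9 = α_4. Error position i = 4.
  Consistency check: S_2/S_1 = 1·9 = 9 ≡ 9 = α_err ✓ (single-error assumption holds).
Step 4: error magnitude e = S_0/v_4 = S_0·∏_{j≠4}(α_4 − α_j) = 3·6 = 18 ≡ 7 (mod 11).
Step 5: correct position 4: c_4 = r_4 − e = 6 − 7 ≡ 10 (mod 11). Hence c = [3, 5, 1, 10, 9].
  Check: interpolating c through the α_i gives m(x) = 2 + 7·x (degree < 2) with m(α_i) = c_i for every i, so c is indeed a codeword.


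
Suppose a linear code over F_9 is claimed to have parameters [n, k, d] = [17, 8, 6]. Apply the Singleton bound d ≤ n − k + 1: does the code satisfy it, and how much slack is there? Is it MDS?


Singleton RHS = n − k + 1 = 10, slack = 4, bound satisfied, not MDS.

Singleton bound: d ≤ n − k + 1.
Here n = 17, k = 8, so n − k + 1 = 10.
Given d = 6, check d ≤ 10: YES.
Slack = (n − k + 1) − d = 4.
The code is NOT MDS (slack = 4 > 0).
Description: the claimed parameters are [17, 8, 6]_9; such a code would be non-MDS.


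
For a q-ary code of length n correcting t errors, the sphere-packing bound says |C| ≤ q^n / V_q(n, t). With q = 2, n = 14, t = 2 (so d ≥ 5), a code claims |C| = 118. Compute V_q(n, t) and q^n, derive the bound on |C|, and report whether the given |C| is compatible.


V_q(n, t) = 106, q^n = 16384, Hamming bound = 154, |C| = 118 ≤ bound (satisfied).

Step 1: Compute V_q(n, t) = Σ_{j=0}^2 C(n, j) (q−1)^j.
  j = 0: C(14,0)·(1)^0 = 1·1 = 1.
  j = 1: C(14,1)·(1)^1 = 14·1 = 14.
  j = 2: C(14,2)·(1)^2 = 91·1 = 91.
  V_q(n, t) = 1 + 14 + 91 = 106.
Step 2: q^n = 2^14 = 16384.
Step 3: Hamming bound ⌊q^n / V_q(n,t)⌋ = ⌊16384/106⌋ = 154.
Step 4: Compare |C| = 118 to 154: satisfied.
The claimed |C| lies below the Hamming bound.


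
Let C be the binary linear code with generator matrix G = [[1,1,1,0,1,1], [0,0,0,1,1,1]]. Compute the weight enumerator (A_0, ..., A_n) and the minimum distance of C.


Weight distribution: A_0 = 1, A_3 = 1, A_4 = 1, A_5 = 1. Minimum distance d = 3.

Enumerate all 2^2 = 4 messages m ∈ F_2^2.
For each, compute codeword c = mG in F_2^6, then tally its weight.
  m = 00 → c = 000000, weight = 0.
  m = 10 → c = 111011, weight = 5.
  m = 01 → c = 000111, weight = 3.
  m = 11 → c = 111100, weight = 4.
Tally weights:
  weight 0: 1 codewords.
  weight 3: 1 codewords.
  weight 4: 1 codewords.
  weight 5: 1 codewords.
Minimum distance d = smallest w > 0 with A_w > 0 = 3.
Sanity: Σ A_w = 4 = 2^2 = 4 ✓.


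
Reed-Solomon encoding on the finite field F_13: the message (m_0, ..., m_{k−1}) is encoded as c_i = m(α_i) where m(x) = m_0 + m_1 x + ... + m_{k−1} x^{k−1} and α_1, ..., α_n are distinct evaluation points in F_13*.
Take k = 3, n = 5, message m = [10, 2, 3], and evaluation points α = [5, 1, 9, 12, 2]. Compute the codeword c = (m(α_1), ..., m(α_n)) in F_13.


c = [4, 2, 11, 11, 0]

Message polynomial: m(x) = 10 + 2·x + 3·x^2 (mod 13).
For each evaluation point α_i, compute m(α_i) mod 13:
  α_1 = 5: Horner steps 3 → 4 → 4, so m(5) = 4.
  α_2 = 1: Horner steps 3 → 5 → 2, so m(1) = 2.
  α_3 = 9: Horner steps 3 → 3 → 11, so m(9) = 11.
  α_4 = 12: Horner steps 3 → 12 → 11, so m(12) = 11.
  α_5 = 2: Horner steps 3 → 8 → 0, so m(2) = 0.
Codeword c = [4, 2, 11, 11, 0] ∈ F_13^5.


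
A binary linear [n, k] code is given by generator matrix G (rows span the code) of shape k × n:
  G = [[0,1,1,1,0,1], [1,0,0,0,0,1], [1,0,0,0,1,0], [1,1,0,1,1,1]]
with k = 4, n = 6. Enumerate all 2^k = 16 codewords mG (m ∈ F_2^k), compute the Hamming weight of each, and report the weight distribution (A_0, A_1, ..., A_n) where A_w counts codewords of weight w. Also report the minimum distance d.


Weight distribution: A_0 = 1, A_1 = 1, A_2 = 3, A_3 = 6, A_4 = 3, A_5 = 1, A_6 = 1. Minimum distance d = 1.

Enumerate all 2^4 = 16 messages m ∈ F_2^4.
For each, compute codeword c = mG in F_2^6, then tally its weight.
  m = 0000 → c = 000000, weight = 0.
  m = 1000 → c = 011101, weight = 4.
  m = 0100 → c = 100001, weight = 2.
  m = 1100 → c = 111100, weight = 4.
  m = 0010 → c = 100010, weight = 2.
  m = 1010 → c = 111111, weight = 6.
  m = 0110 → c = 000011, weight = 2.
  m = 1110 → c = 011110, weight = 4.
  m = 0001 → c = 110111, weight = 5.
  m = 1001 → c = 101010, weight = 3.
  m = 0101 → c = 010110, weight = 3.
  m = 1101 → c = 001011, weight = 3.
  m = 0011 → c = 010101, weight = 3.
  m = 1011 → c = 001000, weight = 1.
  m = 0111 → c = 110100, weight = 3.
  m = 1111 → c = 101001, weight = 3.
Tally weights:
  weight 0: 1 codewords.
  weight 1: 1 codewords.
  weight 2: 3 codewords.
  weight 3: 6 codewords.
  weight 4: 3 codewords.
  weight 5: 1 codewords.
  weight 6: 1 codewords.
Minimum distance d = smallest w > 0 with A_w > 0 = 1.
Sanity: Σ A_w = 16 = 2^4 = 16 ✓.


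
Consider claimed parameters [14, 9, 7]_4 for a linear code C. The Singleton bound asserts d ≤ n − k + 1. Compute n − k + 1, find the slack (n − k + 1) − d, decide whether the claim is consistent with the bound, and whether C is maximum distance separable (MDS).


Singleton RHS = n − k + 1 = 6, slack = -1, bound violated (no such code; not MDS).

Singleton bound: d ≤ n − k + 1.
Here n = 14, k = 9, so n − k + 1 = 6.
Given d = 7, check d ≤ 6: NO.
Slack = (n − k + 1) − d = -1.
The slack is negative: d = 7 exceeds n − k + 1 = 6 by 1, so the Singleton bound is violated and no linear [14, 9, 7]_4 code can exist. In particular it is not MDS (MDS requires d = n − k + 1 exactly).
Description: the claimed parameters are [14, 9, 7]_4; such a code would be impossible (violates the Singleton bound).


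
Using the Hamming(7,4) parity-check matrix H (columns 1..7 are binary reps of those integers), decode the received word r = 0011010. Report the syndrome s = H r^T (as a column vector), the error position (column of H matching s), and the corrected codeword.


s = (0, 0, 1)^T, error position = 1, corrected codeword c = 1011010

Compute s = H r^T mod 2 one row at a time:
  s_1 = 1 + 0 + 1 + 0 = 2 ≡ 0 (mod 2).
  s_2 = 0 + 1 + 1 + 0 = 2 ≡ 0 (mod 2).
  s_3 = 0 + 1 + 0 + 0 = 1 ≡ 1 (mod 2).
s = (0, 0, 1)^T — this equals column 1 of H (binary 001), so error is at position 1.
Correct: flip bit 1 of r = 0011010 to get c = 1011010.


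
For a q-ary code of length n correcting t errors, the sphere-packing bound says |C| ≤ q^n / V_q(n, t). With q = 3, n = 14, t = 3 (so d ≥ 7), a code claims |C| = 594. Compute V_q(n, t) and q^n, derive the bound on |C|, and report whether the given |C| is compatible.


V_q(n, t) = 3305, q^n = 4782969, Hamming bound = 1447, |C| = 594 ≤ bound (satisfied).

Step 1: Compute V_q(n, t) = Σ_{j=0}^3 C(n, j) (q−1)^j.
  j = 0: C(14,0)·(2)^0 = 1·1 = 1.
  j = 1: C(14,1)·(2)^1 = 14·2 = 28.
  j = 2: C(14,2)·(2)^2 = 91·4 = 364.
  j = 3: C(14,3)·(2)^3 = 364·8 = 2912.
  V_q(n, t) = 1 + 28 + 364 + 2912 = 3305.
Step 2: q^n = 3^14 = 4782969.
Step 3: Hamming bound ⌊q^n / V_q(n,t)⌋ = ⌊4782969/3305⌋ = 1447.
Step 4: Compare |C| = 594 to 1447: satisfied.
The claimed |C| lies below the Hamming bound.


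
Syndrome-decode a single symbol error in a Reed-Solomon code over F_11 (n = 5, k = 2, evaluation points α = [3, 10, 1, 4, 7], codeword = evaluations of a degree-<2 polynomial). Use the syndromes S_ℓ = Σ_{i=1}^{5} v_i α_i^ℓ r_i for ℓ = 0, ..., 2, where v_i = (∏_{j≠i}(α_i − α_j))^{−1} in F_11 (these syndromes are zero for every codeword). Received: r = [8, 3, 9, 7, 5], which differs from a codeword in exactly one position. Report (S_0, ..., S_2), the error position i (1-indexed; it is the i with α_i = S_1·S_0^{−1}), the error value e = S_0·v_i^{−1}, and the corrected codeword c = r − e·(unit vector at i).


S = (7, 10, 8), error at position 1, error magnitude e = 4, c = [4, 3, 9, 7, 5].

Step 1: column multipliers v_i = (∏_{j≠i}(α_i − α_j))^{−1} mod 11.
  i = 1 (α = 3): (3−10)(3−1)(3−4)(3−7) = (−7)·2·(−1)·(−4) = −56 ≡ 10, so v_1 = 10^{−1} = 10 (mod 11).
  i = 2 (α = 10): (10−3)(10−1)(10−4)(10−7) = 7·9·6·3 = 1134 ≡ 1, so v_2 = 1^{−1} = 1 (mod 11).
  i = 3 (α = 1): (1−3)(1−10)(1−4)(1−7) = (−2)·(−9)·(−3)·(−6) = 324 ≡ 5, so v_3 = 5^{−1} = 9 (mod 11).
  i = 4 (α = 4): (4−3)(4−10)(4−1)(4−7) = 1·(−6)·3·(−3) = 54 ≡ 10, so v_4 = 10^{−1} = 10 (mod 11).
  i = 5 (α = 7): (7−3)(7−10)(7−1)(7−4) = 4·(−3)·6·3 = −216 ≡ 4, so v_5 = 4^{−1} = 3 (mod 11).
  v = [10, 1, 9, 10, 3].
Step 2: syndromes of r = [8, 3, 9, 7, 5] (all sums mod 11).
  S_0 = Σ v_i r_i = 10·8 + 1·3 + 9·9 + 10·7 + 3·5 = 249 ≡ 7.
  S_1 = Σ v_i α_i r_i = 10·3·8 + 1·10·3 + 9·1·9 + 10·4·7 + 3·7·5 = 736 ≡ 10.
  α_i^2 mod 11 = [9, 1, 1, 5, 5].
  S_2 = Σ v_i α_i^2 r_i = 10·9·8 + 1·1·3 + 9·1·9 + 10·5·7 + 3·5·5 = 1229 ≡ 8.
  S = (7, 10, 8) ≠ 0, so r is not a codeword (an error is present).
Step 3: locate the error. For a single error e at position i, S_ℓ = v_i·e·α_i^ℓ, so α_err = S_1/S_0.
  S_0^{−1} = 7^{−1} = 8 (mod 11), so α_err = 10·8 = 80 ≡ 3 = α_1. Error position i = 1.
  Consistency check: S_2/S_1 = 8·10 = 80 ≡ 3 = α_err ✓ (single-error assumption holds).
Step 4: error magnitude e = S_0/v_1 = S_0·∏_{j≠1}(α_1 − α_j) = 7·10 = 70 ≡ 4 (mod 11).
Step 5: correct position 1: c_1 = r_1 − e = 8 − 4 ≡ 4 (mod 11). Hence c = [4, 3, 9, 7, 5].
  Check: interpolating c through the α_i gives m(x) = 6 + 3·x (degree < 2) with m(α_i) = c_i for every i, so c is indeed a codeword.


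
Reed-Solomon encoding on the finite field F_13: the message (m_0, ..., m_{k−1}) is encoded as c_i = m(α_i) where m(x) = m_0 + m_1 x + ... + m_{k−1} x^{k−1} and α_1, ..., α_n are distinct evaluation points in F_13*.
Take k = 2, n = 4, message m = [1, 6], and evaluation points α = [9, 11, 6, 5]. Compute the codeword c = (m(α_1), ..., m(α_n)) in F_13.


c = [3, 2, 11, 5]

Message polynomial: m(x) = 1 + 6·x (mod 13).
For each evaluation point α_i, compute m(α_i) mod 13:
  α_1 = 9: Horner steps 6 → 3, so m(9) = 3.
  α_2 = 11: Horner steps 6 → 2, so m(11) = 2.
  α_3 = 6: Horner steps 6 → 11, so m(6) = 11.
  α_4 = 5: Horner steps 6 → 5, so m(5) = 5.
Codeword c = [3, 2, 11, 5] ∈ F_13^4.


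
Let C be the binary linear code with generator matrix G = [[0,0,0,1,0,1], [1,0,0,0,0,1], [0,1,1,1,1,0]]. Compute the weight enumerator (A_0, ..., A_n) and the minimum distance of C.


Weight distribution: A_0 = 1, A_2 = 3, A_4 = 3, A_6 = 1. Minimum distance d = 2.

Enumerate all 2^3 = 8 messages m ∈ F_2^3.
For each, compute codeword c = mG in F_2^6, then tally its weight.
  m = 000 → c = 000000, weight = 0.
  m = 100 → c = 000101, weight = 2.
  m = 010 → c = 100001, weight = 2.
  m = 110 → c = 100100, weight = 2.
  m = 001 → c = 011110, weight = 4.
  m = 101 → c = 011011, weight = 4.
  m = 011 → c = 111111, weight = 6.
  m = 111 → c = 111010, weight = 4.
Tally weights:
  weight 0: 1 codewords.
  weight 2: 3 codewords.
  weight 4: 3 codewords.
  weight 6: 1 codewords.
Minimum distance d = smallest w > 0 with A_w > 0 = 2.
Sanity: Σ A_w = 8 = 2^3 = 8 ✓.


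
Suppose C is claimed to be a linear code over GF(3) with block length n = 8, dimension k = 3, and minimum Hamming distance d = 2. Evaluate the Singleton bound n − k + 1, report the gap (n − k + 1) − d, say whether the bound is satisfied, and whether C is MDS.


Singleton RHS = n − k + 1 = 6, slack = 4, bound satisfied, not MDS.

Singleton bound: d ≤ n − k + 1.
Here n = 8, k = 3, so n − k + 1 = 6.
Given d = 2, check d ≤ 6: YES.
Slack = (n − k + 1) − d = 4.
The code is NOT MDS (slack = 4 > 0).
Description: the claimed parameters are [8, 3, 2]_3; such a code would be non-MDS.


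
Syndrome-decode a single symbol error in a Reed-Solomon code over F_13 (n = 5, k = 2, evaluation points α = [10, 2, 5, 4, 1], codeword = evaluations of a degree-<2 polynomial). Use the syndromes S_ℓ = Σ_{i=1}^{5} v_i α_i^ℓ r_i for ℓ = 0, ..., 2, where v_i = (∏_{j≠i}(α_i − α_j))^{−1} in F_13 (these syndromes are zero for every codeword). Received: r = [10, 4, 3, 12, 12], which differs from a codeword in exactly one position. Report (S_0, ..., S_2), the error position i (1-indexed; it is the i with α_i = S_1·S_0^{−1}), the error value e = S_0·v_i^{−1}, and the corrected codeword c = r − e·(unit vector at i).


S = (3, 3, 3), error at position 5, error magnitude e = 12, c = [10, 4, 3, 12, 0].

Step 1: column multipliers v_i = (∏_{j≠i}(α_i − α_j))^{−1} mod 13.
  i = 1 (α = 10): (10−2)(10−5)(10−4)(10−1) = 8·5·6·9 = 2160 ≡ 2, so v_1 = 2^{−1} = 7 (mod 13).
  i = 2 (α = 2): (2−10)(2−5)(2−4)(2−1) = (−8)·(−3)·(−2)·1 = −48 ≡ 4, so v_2 = 4^{−1} = 10 (mod 13).
  i = 3 (α = 5): (5−10)(5−2)(5−4)(5−1) = (−5)·3·1·4 = −60 ≡ 5, so v_3 = 5^{−1} = 8 (mod 13).
  i = 4 (α = 4): (4−10)(4−2)(4−5)(4−1) = (−6)·2·(−1)·3 = 36 ≡ 10, so v_4 = 10^{−1} = 4 (mod 13).
  i = 5 (α = 1): (1−10)(1−2)(1−5)(1−4) = (−9)·(−1)·(−4)·(−3) = 108 ≡ 4, so v_5 = 4^{−1} = 10 (mod 13).
  v = [7, 10, 8, 4, 10].
Step 2: syndromes of r = [10, 4, 3, 12, 12] (all sums mod 13).
  S_0 = Σ v_i r_i = 7·10 + 10·4 + 8·3 + 4·12 + 10·12 = 302 ≡ 3.
  S_1 = Σ v_i α_i r_i = 7·10·10 + 10·2·4 + 8·5·3 + 4·4·12 + 10·1·12 = 1212 ≡ 3.
  α_i^2 mod 13 = [9, 4, 12, 3, 1].
  S_2 = Σ v_i α_i^2 r_i = 7·9·10 + 10·4·4 + 8·12·3 + 4·3·12 + 10·1·12 = 1342 ≡ 3.
  S = (3, 3, 3) ≠ 0, so r is not a codeword (an error is present).
Step 3: locate the error. For a single error e at position i, S_ℓ = v_i·e·α_i^ℓ, so α_err = S_1/S_0.
  S_0^{−1} = 3^{−1} = 9 (mod 13), so α_err = 3·9 = 27 ≡ 1 = α_5. Error position i = 5.
  Consistency check: S_2/S_1 = 3·9 = 27 ≡ 1 = α_err ✓ (single-error assumption holds).
Step 4: error magnitude e = S_0/v_5 = S_0·∏_{j≠5}(α_5 − α_j) = 3·4 = 12 ≡ 12 (mod 13).
Step 5: correct position 5: c_5 = r_5 − e = 12 − 12 ≡ 0 (mod 13). Hence c = [10, 4, 3, 12, 0].
  Check: interpolating c through the α_i gives m(x) = 9 + 4·x (degree < 2) with m(α_i) = c_i for every i, so c is indeed a codeword.


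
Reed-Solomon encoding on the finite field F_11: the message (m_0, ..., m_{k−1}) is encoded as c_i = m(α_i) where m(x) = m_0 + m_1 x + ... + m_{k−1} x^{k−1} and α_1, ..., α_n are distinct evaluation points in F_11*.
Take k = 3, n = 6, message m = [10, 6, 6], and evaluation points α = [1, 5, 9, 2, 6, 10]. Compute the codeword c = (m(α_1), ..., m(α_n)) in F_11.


c = [0, 3, 0, 2, 9, 10]

Message polynomial: m(x) = 10 + 6·x + 6·x^2 (mod 11).
For each evaluation point α_i, compute m(α_i) mod 11:
  α_1 = 1: Horner steps 6 → 1 → 0, so m(1) = 0.
  α_2 = 5: Horner steps 6 → 3 → 3, so m(5) = 3.
  α_3 = 9: Horner steps 6 → 5 → 0, so m(9) = 0.
  α_4 = 2: Horner steps 6 → 7 → 2, so m(2) = 2.
  α_5 = 6: Horner steps 6 → 9 → 9, so m(6) = 9.
  α_6 = 10: Horner steps 6 → 0 → 10, so m(10) = 10.
Codeword c = [0, 3, 0, 2, 9, 10] ∈ F_11^6.


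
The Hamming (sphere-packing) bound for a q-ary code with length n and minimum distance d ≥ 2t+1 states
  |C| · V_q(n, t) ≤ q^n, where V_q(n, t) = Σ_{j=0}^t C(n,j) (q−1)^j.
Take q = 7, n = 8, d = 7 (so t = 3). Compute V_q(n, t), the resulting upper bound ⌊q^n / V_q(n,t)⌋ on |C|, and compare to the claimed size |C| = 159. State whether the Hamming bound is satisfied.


V_q(n, t) = 13153, q^n = 5764801, Hamming bound = 438, |C| = 159 ≤ bound (satisfied).

Step 1: Compute V_q(n, t) = Σ_{j=0}^3 C(n, j) (q−1)^j.
  j = 0: C(8,0)·(6)^0 = 1·1 = 1.
  j = 1: C(8,1)·(6)^1 = 8·6 = 48.
  j = 2: C(8,2)·(6)^2 = 28·36 = 1008.
  j = 3: C(8,3)·(6)^3 = 56·216 = 12096.
  V_q(n, t) = 1 + 48 + 1008 + 12096 = 13153.
Step 2: q^n = 7^8 = 5764801.
Step 3: Hamming bound ⌊q^n / V_q(n,t)⌋ = ⌊5764801/13153⌋ = 438.
Step 4: Compare |C| = 159 to 438: satisfied.
The claimed |C| lies below the Hamming bound.


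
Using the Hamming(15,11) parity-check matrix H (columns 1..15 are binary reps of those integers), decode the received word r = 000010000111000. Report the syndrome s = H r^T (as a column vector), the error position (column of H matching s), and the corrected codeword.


s = (1, 0, 0, 0)^T, error position = 8, corrected codeword c = 000010010111000

Compute s = H r^T mod 2 one row at a time:
  s_1 = 0 + 0 + 1 + 1 + 1 + 0 + 0 + 0 = 3 ≡ 1 (mod 2).
  s_2 = 0 + 1 + 0 + 0 + 1 + 0 + 0 + 0 = 2 ≡ 0 (mod 2).
  s_3 = 0 + 0 + 0 + 0 + 1 + 1 + 0 + 0 = 2 ≡ 0 (mod 2).
  s_4 = 0 + 0 + 1 + 0 + 0 + 1 + 0 + 0 = 2 ≡ 0 (mod 2).
s = (1, 0, 0, 0)^T — this equals column 8 of H (binary 1000), so error is at position 8.
Correct: flip bit 8 of r = 000010000111000 to get c = 000010010111000.


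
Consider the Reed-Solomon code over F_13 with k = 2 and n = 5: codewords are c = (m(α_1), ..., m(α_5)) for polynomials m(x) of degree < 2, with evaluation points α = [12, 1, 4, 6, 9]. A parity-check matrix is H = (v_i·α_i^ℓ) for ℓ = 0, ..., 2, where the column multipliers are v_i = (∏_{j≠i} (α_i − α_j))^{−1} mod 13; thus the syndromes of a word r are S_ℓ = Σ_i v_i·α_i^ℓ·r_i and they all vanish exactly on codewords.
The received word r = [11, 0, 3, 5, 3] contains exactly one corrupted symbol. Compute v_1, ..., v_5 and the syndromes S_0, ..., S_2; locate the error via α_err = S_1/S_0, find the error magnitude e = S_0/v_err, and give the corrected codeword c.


S = (2, 5, 6), error at position 5, error magnitude e = 8, c = [11, 0, 3, 5, 8].

Step 1: column multipliers v_i = (∏_{j≠i}(α_i − α_j))^{−1} mod 13.
  i = 1 (α = 12): (12−1)(12−4)(12−6)(12−9) = 11·8·6·3 = 1584 ≡ 11, so v_1 = 11^{−1} = 6 (mod 13).
  i = 2 (α = 1): (1−12)(1−4)(1−6)(1−9) = (−11)·(−3)·(−5)·(−8) = 1320 ≡ 7, so v_2 = 7^{−1} = 2 (mod 13).
  i = 3 (α = 4): (4−12)(4−1)(4−6)(4−9) = (−8)·3·(−2)·(−5) = −240 ≡ 7, so v_3 = 7^{−1} = 2 (mod 13).
  i = 4 (α = 6): (6−12)(6−1)(6−4)(6−9) = (−6)·5·2·(−3) = 180 ≡ 11, so v_4 = 11^{−1} = 6 (mod 13).
  i = 5 (α = 9): (9−12)(9−1)(9−4)(9−6) = (−3)·8·5·3 = −360 ≡ 4, so v_5 = 4^{−1} = 10 (mod 13).
  v = [6, 2, 2, 6, 10].
Step 2: syndromes of r = [11, 0, 3, 5, 3] (all sums mod 13).
  S_0 = Σ v_i r_i = 6·11 + 2·0 + 2·3 + 6·5 + 10·3 = 132 ≡ 2.
  S_1 = Σ v_i α_i r_i = 6·12·11 + 2·1·0 + 2·4·3 + 6·6·5 + 10·9·3 = 1266 ≡ 5.
  α_i^2 mod 13 = [1, 1, 3, 10, 3].
  S_2 = Σ v_i α_i^2 r_i = 6·1·11 + 2·1·0 + 2·3·3 + 6·10·5 + 10·3·3 = 474 ≡ 6.
  S = (2, 5, 6) ≠ 0, so r is not a codeword (an error is present).
Step 3: locate the error. For a single error e at position i, S_ℓ = v_i·e·α_i^ℓ, so α_err = S_1/S_0.
  S_0^{−1} = 2^{−1} = 7 (mod 13), so α_err = 5·7 = 35 ≡ 9 = α_5. Error position i = 5.
  Consistency check: S_2/S_1 = 6·8 = 48 ≡ 9 = α_err ✓ (single-error assumption holds).
Step 4: error magnitude e = S_0/v_5 = S_0·∏_{j≠5}(α_5 − α_j) = 2·4 = 8 ≡ 8 (mod 13).
Step 5: correct position 5: c_5 = r_5 − e = 3 − 8 ≡ 8 (mod 13). Hence c = [11, 0, 3, 5, 8].
  Check: interpolating c through the α_i gives m(x) = 12 + 1·x (degree < 2) with m(α_i) = c_i for every i, so c is indeed a codeword.


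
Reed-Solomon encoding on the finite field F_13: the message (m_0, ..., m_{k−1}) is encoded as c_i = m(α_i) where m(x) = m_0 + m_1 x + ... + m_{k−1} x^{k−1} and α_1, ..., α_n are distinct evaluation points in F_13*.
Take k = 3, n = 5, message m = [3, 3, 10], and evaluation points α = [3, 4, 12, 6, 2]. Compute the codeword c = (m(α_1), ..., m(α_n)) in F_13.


c = [11, 6, 10, 4, 10]

Message polynomial: m(x) = 3 + 3·x + 10·x^2 (mod 13).
For each evaluation point α_i, compute m(α_i) mod 13:
  α_1 = 3: Horner steps 10 → 7 → 11, so m(3) = 11.
  α_2 = 4: Horner steps 10 → 4 → 6, so m(4) = 6.
  α_3 = 12: Horner steps 10 → 6 → 10, so m(12) = 10.
  α_4 = 6: Horner steps 10 → 11 → 4, so m(6) = 4.
  α_5 = 2: Horner steps 10 → 10 → 10, so m(2) = 10.
Codeword c = [11, 6, 10, 4, 10] ∈ F_13^5.


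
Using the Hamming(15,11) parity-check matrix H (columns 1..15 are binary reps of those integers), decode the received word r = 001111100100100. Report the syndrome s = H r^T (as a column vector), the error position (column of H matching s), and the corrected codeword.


s = (0, 1, 0, 0)^T, error position = 4, corrected codeword c = 001011100100100

Compute s = H r^T mod 2 one row at a time:
  s_1 = 0 + 0 + 1 + 0 + 0 + 1 + 0 + 0 = 2 ≡ 0 (mod 2).
  s_2 = 1 + 1 + 1 + 1 + 0 + 1 + 0 + 0 = 5 ≡ 1 (mod 2).
  s_3 = 0 + 1 + 1 + 1 + 1 + 0 + 0 + 0 = 4 ≡ 0 (mod 2).
  s_4 = 0 + 1 + 1 + 1 + 0 + 0 + 1 + 0 = 4 ≡ 0 (mod 2).
s = (0, 1, 0, 0)^T — this equals column 4 of H (binary 0100), so error is at position 4.
Correct: flip bit 4 of r = 001111100100100 to get c = 001011100100100.


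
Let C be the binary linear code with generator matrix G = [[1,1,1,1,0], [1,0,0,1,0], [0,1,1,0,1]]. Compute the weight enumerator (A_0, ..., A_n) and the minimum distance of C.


Weight distribution: A_0 = 1, A_1 = 1, A_2 = 2, A_3 = 2, A_4 = 1, A_5 = 1. Minimum distance d = 1.

Enumerate all 2^3 = 8 messages m ∈ F_2^3.
For each, compute codeword c = mG in F_2^5, then tally its weight.
  m = 000 → c = 00000, weight = 0.
  m = 100 → c = 11110, weight = 4.
  m = 010 → c = 10010, weight = 2.
  m = 110 → c = 01100, weight = 2.
  m = 001 → c = 01101, weight = 3.
  m = 101 → c = 10011, weight = 3.
  m = 011 → c = 11111, weight = 5.
  m = 111 → c = 00001, weight = 1.
Tally weights:
  weight 0: 1 codewords.
  weight 1: 1 codewords.
  weight 2: 2 codewords.
  weight 3: 2 codewords.
  weight 4: 1 codewords.
  weight 5: 1 codewords.
Minimum distance d = smallest w > 0 with A_w > 0 = 1.
Sanity: Σ A_w = 8 = 2^3 = 8 ✓.


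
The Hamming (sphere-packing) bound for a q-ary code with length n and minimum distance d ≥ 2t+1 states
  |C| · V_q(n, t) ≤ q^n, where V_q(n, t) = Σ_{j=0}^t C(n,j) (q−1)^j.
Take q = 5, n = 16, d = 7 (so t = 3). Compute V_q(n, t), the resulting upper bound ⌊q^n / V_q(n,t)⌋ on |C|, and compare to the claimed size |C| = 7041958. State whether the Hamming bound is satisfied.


V_q(n, t) = 37825, q^n = 152587890625, Hamming bound = 4034048, |C| = 7041958 > bound (violated).

Step 1: Compute V_q(n, t) = Σ_{j=0}^3 C(n, j) (q−1)^j.
  j = 0: C(16,0)·(4)^0 = 1·1 = 1.
  j = 1: C(16,1)·(4)^1 = 16·4 = 64.
  j = 2: C(16,2)·(4)^2 = 120·16 = 1920.
  j = 3: C(16,3)·(4)^3 = 560·64 = 35840.
  V_q(n, t) = 1 + 64 + 1920 + 35840 = 37825.
Step 2: q^n = 5^16 = 152587890625.
Step 3: Hamming bound ⌊q^n / V_q(n,t)⌋ = ⌊152587890625/37825⌋ = 4034048.
Step 4: Compare |C| = 7041958 to 4034048: violated.
The claimed |C| lies above the Hamming bound, so no 5-ary code of length 16 with d ≥ 7 can have 7041958 codewords.


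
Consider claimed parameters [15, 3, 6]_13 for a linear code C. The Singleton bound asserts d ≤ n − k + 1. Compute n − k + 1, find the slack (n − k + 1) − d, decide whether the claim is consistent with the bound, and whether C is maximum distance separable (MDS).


Singleton RHS = n − k + 1 = 13, slack = 7, bound satisfied, not MDS.

Singleton bound: d ≤ n − k + 1.
Here n = 15, k = 3, so n − k + 1 = 13.
Given d = 6, check d ≤ 13: YES.
Slack = (n − k + 1) − d = 7.
The code is NOT MDS (slack = 7 > 0).
Description: the claimed parameters are [15, 3, 6]_13; such a code would be non-MDS.


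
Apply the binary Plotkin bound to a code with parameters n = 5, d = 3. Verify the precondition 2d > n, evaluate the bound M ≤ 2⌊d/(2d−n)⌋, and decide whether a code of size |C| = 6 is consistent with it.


Plotkin bound M ≤ 6; given |C| = 6 ≤ bound (satisfied).

Check applicability: 2d = 6, n = 5.
2d − n = 1 > 0, so Plotkin applies.
Compute d/(2d−n) = 3/1 ≈ 3.0000.
⌊d/(2d−n)⌋ = 3.
Plotkin bound: M ≤ 2·3 = 6.
Given |C| = 6, check: satisfied.
This |C| is at the Plotkin bound.


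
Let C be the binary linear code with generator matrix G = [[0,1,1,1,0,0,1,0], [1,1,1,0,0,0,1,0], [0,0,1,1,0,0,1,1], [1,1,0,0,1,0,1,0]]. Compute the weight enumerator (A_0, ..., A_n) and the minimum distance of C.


Weight distribution: A_0 = 1, A_2 = 3, A_4 = 11, A_6 = 1. Minimum distance d = 2.

Enumerate all 2^4 = 16 messages m ∈ F_2^4.
For each, compute codeword c = mG in F_2^8, then tally its weight.
  m = 0000 → c = 00000000, weight = 0.
  m = 1000 → c = 01110010, weight = 4.
  m = 0100 → c = 11100010, weight = 4.
  m = 1100 → c = 10010000, weight = 2.
  m = 0010 → c = 00110011, weight = 4.
  m = 1010 → c = 01000001, weight = 2.
  m = 0110 → c = 11010001, weight = 4.
  m = 1110 → c = 10100011, weight = 4.
  m = 0001 → c = 11001010, weight = 4.
  m = 1001 → c = 10111000, weight = 4.
  m = 0101 → c = 00101000, weight = 2.
  m = 1101 → c = 01011010, weight = 4.
  m = 0011 → c = 11111001, weight = 6.
  m = 1011 → c = 10001011, weight = 4.
  m = 0111 → c = 00011011, weight = 4.
  m = 1111 → c = 01101001, weight = 4.
Tally weights:
  weight 0: 1 codewords.
  weight 2: 3 codewords.
  weight 4: 11 codewords.
  weight 6: 1 codewords.
Minimum distance d = smallest w > 0 with A_w > 0 = 2.
Sanity: Σ A_w = 16 = 2^4 = 16 ✓.


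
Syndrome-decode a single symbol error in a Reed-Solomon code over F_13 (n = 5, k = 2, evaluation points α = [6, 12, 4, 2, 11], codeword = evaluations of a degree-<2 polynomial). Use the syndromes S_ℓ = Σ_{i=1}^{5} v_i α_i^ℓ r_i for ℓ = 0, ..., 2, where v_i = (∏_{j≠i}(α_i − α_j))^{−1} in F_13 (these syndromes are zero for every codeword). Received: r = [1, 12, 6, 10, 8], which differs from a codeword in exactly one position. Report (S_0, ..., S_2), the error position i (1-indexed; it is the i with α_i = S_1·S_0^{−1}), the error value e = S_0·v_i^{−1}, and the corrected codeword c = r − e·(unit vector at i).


S = (5, 10, 7), error at position 4, error magnitude e = 12, c = [1, 12, 6, 11, 8].

Step 1: column multipliers v_i = (∏_{j≠i}(α_i − α_j))^{−1} mod 13.
  i = 1 (α = 6): (6−12)(6−4)(6−2)(6−11) = (−6)·2·4·(−5) = 240 ≡ 6, so v_1 = 6^{−1} = 11 (mod 13).
  i = 2 (α = 12): (12−6)(12−4)(12−2)(12−11) = 6·8·10·1 = 480 ≡ 12, so v_2 = 12^{−1} = 12 (mod 13).
  i = 3 (α = 4): (4−6)(4−12)(4−2)(4−11) = (−2)·(−8)·2·(−7) = −224 ≡ 10, so v_3 = 10^{−1} = 4 (mod 13).
  i = 4 (α = 2): (2−6)(2−12)(2−4)(2−11) = (−4)·(−10)·(−2)·(−9) = 720 ≡ 5, so v_4 = 5^{−1} = 8 (mod 13).
  i = 5 (α = 11): (11−6)(11−12)(11−4)(11−2) = 5·(−1)·7·9 = −315 ≡ 10, so v_5 = 10^{−1} = 4 (mod 13).
  v = [11, 12, 4, 8, 4].
Step 2: syndromes of r = [1, 12, 6, 10, 8] (all sums mod 13).
  S_0 = Σ v_i r_i = 11·1 + 12·12 + 4·6 + 8·10 + 4·8 = 291 ≡ 5.
  S_1 = Σ v_i α_i r_i = 11·6·1 + 12·12·12 + 4·4·6 + 8·2·10 + 4·11·8 = 2402 ≡ 10.
  α_i^2 mod 13 = [10, 1, 3, 4, 4].
  S_2 = Σ v_i α_i^2 r_i = 11·10·1 + 12·1·12 + 4·3·6 + 8·4·10 + 4·4·8 = 774 ≡ 7.
  S = (5, 10, 7) ≠ 0, so r is not a codeword (an error is present).
Step 3: locate the error. For a single error e at position i, S_ℓ = v_i·e·α_i^ℓ, so α_err = S_1/S_0.
  S_0^{−1} = 5^{−1} = 8 (mod 13), so α_err = 10·8 = 80 ≡ 2 = α_4. Error position i = 4.
  Consistency check: S_2/S_1 = 7·4 = 28 ≡ 2 = α_err ✓ (single-error assumption holds).
Step 4: error magnitude e = S_0/v_4 = S_0·∏_{j≠4}(α_4 − α_j) = 5·5 = 25 ≡ 12 (mod 13).
Step 5: correct position 4: c_4 = r_4 − e = 10 − 12 ≡ 11 (mod 13). Hence c = [1, 12, 6, 11, 8].
  Check: interpolating c through the α_i gives m(x) = 3 + 4·x (degree < 2) with m(α_i) = c_i for every i, so c is indeed a codeword.


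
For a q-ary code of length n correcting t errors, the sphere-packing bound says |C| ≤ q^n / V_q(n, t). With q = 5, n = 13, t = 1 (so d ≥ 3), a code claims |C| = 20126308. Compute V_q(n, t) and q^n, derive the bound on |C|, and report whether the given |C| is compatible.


V_q(n, t) = 53, q^n = 1220703125, Hamming bound = 23032134, |C| = 20126308 ≤ bound (satisfied).

Step 1: Compute V_q(n, t) = Σ_{j=0}^1 C(n, j) (q−1)^j.
  j = 0: C(13,0)·(4)^0 = 1·1 = 1.
  j = 1: C(13,1)·(4)^1 = 13·4 = 52.
  V_q(n, t) = 1 + 52 = 53.
Step 2: q^n = 5^13 = 1220703125.
Step 3: Hamming bound ⌊q^n / V_q(n,t)⌋ = ⌊1220703125/53⌋ = 23032134.
Step 4: Compare |C| = 20126308 to 23032134: satisfied.
The claimed |C| lies below the Hamming bound.


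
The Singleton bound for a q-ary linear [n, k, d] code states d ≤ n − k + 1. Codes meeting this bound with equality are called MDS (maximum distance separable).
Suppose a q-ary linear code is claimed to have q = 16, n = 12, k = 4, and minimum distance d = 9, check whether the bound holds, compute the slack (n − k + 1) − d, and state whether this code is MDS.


Singleton RHS = n − k + 1 = 9, slack = 0, bound satisfied, MDS.

Singleton bound: d ≤ n − k + 1.
Here n = 12, k = 4, so n − k + 1 = 9.
Given d = 9, check d ≤ 9: YES.
Slack = (n − k + 1) − d = 0.
The code is MDS (slack = 0).
Description: the claimed parameters are [12, 4, 9]_16; such a code would be MDS (meets Singleton bound).


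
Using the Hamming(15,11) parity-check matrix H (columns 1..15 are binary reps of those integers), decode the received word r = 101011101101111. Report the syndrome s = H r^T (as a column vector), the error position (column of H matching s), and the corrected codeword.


s = (0, 1, 0, 1)^T, error position = 5, corrected codeword c = 101001101101111

Compute s = H r^T mod 2 one row at a time:
  s_1 = 0 + 1 + 1 + 0 + 1 + 1 + 1 + 1 = 6 ≡ 0 (mod 2).
  s_2 = 0 + 1 + 1 + 1 + 1 + 1 + 1 + 1 = 7 ≡ 1 (mod 2).
  s_3 = 0 + 1 + 1 + 1 + 1 + 0 + 1 + 1 = 6 ≡ 0 (mod 2).
  s_4 = 1 + 1 + 1 + 1 + 1 + 0 + 1 + 1 = 7 ≡ 1 (mod 2).
s = (0, 1, 0, 1)^T — this equals column 5 of H (binary 0101), so error is at position 5.
Correct: flip bit 5 of r = 101011101101111 to get c = 101001101101111.


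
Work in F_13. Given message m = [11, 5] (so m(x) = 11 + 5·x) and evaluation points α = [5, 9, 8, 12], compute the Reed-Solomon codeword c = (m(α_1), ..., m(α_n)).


c = [10, 4, 12, 6]

Message polynomial: m(x) = 11 + 5·x (mod 13).
For each evaluation point α_i, compute m(α_i) mod 13:
  α_1 = 5: Horner steps 5 → 10, so m(5) = 10.
  α_2 = 9: Horner steps 5 → 4, so m(9) = 4.
  α_3 = 8: Horner steps 5 → 12, so m(8) = 12.
  α_4 = 12: Horner steps 5 → 6, so m(12) = 6.
Codeword c = [10, 4, 12, 6] ∈ F_13^4.


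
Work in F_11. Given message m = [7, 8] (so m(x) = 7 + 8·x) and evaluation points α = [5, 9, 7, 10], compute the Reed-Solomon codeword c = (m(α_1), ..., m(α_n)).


c = [3, 2, 8, 10]

Message polynomial: m(x) = 7 + 8·x (mod 11).
For each evaluation point α_i, compute m(α_i) mod 11:
  α_1 = 5: Horner steps 8 → 3, so m(5) = 3.
  α_2 = 9: Horner steps 8 → 2, so m(9) = 2.
  α_3 = 7: Horner steps 8 → 8, so m(7) = 8.
  α_4 = 10: Horner steps 8 → 10, so m(10) = 10.
Codeword c = [3, 2, 8, 10] ∈ F_11^4.


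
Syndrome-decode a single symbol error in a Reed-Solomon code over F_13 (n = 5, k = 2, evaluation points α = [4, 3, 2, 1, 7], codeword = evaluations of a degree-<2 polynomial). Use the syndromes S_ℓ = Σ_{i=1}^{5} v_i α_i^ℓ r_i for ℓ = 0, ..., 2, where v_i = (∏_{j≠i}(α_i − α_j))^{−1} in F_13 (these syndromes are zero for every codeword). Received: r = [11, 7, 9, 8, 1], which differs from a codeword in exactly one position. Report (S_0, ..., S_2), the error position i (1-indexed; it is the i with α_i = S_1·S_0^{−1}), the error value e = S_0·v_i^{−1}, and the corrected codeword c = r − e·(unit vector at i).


S = (11, 7, 8), error at position 2, error magnitude e = 10, c = [11, 10, 9, 8, 1].

Step 1: column multipliers v_i = (∏_{j≠i}(α_i − α_j))^{−1} mod 13.
  i = 1 (α = 4): (4−3)(4−2)(4−1)(4−7) = 1·2·3·(−3) = −18 ≡ 8, so v_1 = 8^{−1} = 5 (mod 13).
  i = 2 (α = 3): (3−4)(3−2)(3−1)(3−7) = (−1)·1·2·(−4) = 8 ≡ 8, so v_2 = 8^{−1} = 5 (mod 13).
  i = 3 (α = 2): (2−4)(2−3)(2−1)(2−7) = (−2)·(−1)·1·(−5) = −10 ≡ 3, so v_3 = 3^{−1} = 9 (mod 13).
  i = 4 (α = 1): (1−4)(1−3)(1−2)(1−7) = (−3)·(−2)·(−1)·(−6) = 36 ≡ 10, so v_4 = 10^{−1} = 4 (mod 13).
  i = 5 (α = 7): (7−4)(7−3)(7−2)(7−1) = 3·4·5·6 = 360 ≡ 9, so v_5 = 9^{−1} = 3 (mod 13).
  v = [5, 5, 9, 4, 3].
Step 2: syndromes of r = [11, 7, 9, 8, 1] (all sums mod 13).
  S_0 = Σ v_i r_i = 5·11 + 5·7 + 9·9 + 4·8 + 3·1 = 206 ≡ 11.
  S_1 = Σ v_i α_i r_i = 5·4·11 + 5·3·7 + 9·2·9 + 4·1·8 + 3·7·1 = 540 ≡ 7.
  α_i^2 mod 13 = [3, 9, 4, 1, 10].
  S_2 = Σ v_i α_i^2 r_i = 5·3·11 + 5·9·7 + 9·4·9 + 4·1·8 + 3·10·1 = 866 ≡ 8.
  S = (11, 7, 8) ≠ 0, so r is not a codeword (an error is present).
Step 3: locate the error. For a single error e at position i, S_ℓ = v_i·e·α_i^ℓ, so α_err = S_1/S_0.
  S_0^{−1} = 11^{−1} = 6 (mod 13), so α_err = 7·6 = 42 ≡ 3 = α_2. Error position i = 2.
  Consistency check: S_2/S_1 = 8·2 = 16 ≡ 3 = α_err ✓ (single-error assumption holds).
Step 4: error magnitude e = S_0/v_2 = S_0·∏_{j≠2}(α_2 − α_j) = 11·8 = 88 ≡ 10 (mod 13).
Step 5: correct position 2: c_2 = r_2 − e = 7 − 10 ≡ 10 (mod 13). Hence c = [11, 10, 9, 8, 1].
  Check: interpolating c through the α_i gives m(x) = 7 + 1·x (degree < 2) with m(α_i) = c_i for every i, so c is indeed a codeword.
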